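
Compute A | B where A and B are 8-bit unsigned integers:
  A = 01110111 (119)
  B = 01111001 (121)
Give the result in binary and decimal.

Apply | to each column (1 where either bit is 1):
  01110111
| 01111001
----------
  01111111

Answer: 01111111 (127)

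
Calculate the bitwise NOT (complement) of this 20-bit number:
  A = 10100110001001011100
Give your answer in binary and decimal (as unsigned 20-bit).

Flip each bit (0->1, 1->0):
  10100110001001011100
  01011001110110100011

Answer: 01011001110110100011 (368035)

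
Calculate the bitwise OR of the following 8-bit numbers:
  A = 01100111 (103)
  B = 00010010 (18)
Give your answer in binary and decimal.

Apply | to each column (1 where either bit is 1):
  01100111
| 00010010
----------
  01110111

Answer: 01110111 (119)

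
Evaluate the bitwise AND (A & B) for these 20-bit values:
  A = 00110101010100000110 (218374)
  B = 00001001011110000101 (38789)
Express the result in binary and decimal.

Apply & to each column (1 only where both bits are 1):
  00110101010100000110
& 00001001011110000101
----------------------
  00000001010100000100

Answer: 00000001010100000100 (5380)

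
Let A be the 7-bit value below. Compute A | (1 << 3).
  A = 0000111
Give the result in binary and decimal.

Mask = 1 << 3 = 0001000
Bit 3 of A is 0, so OR-ing with the mask flips it to 1.
  0000111
| 0001000
---------
  0001111

Answer: 0001111 (15)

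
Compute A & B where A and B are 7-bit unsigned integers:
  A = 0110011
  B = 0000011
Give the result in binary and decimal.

Apply & to each column (1 only where both bits are 1):
  0110011
& 0000011
---------
  0000011

Answer: 0000011 (3)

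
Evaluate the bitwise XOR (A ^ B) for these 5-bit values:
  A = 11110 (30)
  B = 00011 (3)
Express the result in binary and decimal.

Apply ^ to each column (1 where bits differ):
  11110
^ 00011
-------
  11101

Answer: 11101 (29)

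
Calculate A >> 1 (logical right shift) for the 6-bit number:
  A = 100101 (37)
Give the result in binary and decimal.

Logical shift right by 1: drop the bottom 1 bit(s), prepend 1 zero(s) on the left.
  100101  ->  keep [10010], discard [1], prepend 0
= 010010

Answer: 010010 (18)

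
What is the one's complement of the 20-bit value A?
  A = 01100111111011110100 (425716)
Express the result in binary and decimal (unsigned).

Flip each bit (0->1, 1->0):
  01100111111011110100
  10011000000100001011

Answer: 10011000000100001011 (622859)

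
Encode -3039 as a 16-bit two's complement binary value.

1. Binary of +3039:  0000101111011111
2. Invert bits:     1111010000100000
3. Add 1:           1111010000100001

Answer: 1111010000100001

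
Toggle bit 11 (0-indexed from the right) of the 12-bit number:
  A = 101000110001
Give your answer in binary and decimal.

Mask = 1 << 11 = 100000000000
Bit 11 of A is 1; XOR with the mask flips it to 0.
  101000110001
^ 100000000000
--------------
  001000110001

Answer: 001000110001 (561)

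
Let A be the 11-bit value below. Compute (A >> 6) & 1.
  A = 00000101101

Bit 6 is the 7th from the right.
  00000101101
      ^
That bit is 0.

Answer: 0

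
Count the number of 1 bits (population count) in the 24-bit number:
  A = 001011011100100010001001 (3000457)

001011011100100010001001
1-bits at positions (from bit 0 = LSB): 0, 3, 7, 11, 14, 15, 16, 18, 19, 21
Count = 10

Answer: 10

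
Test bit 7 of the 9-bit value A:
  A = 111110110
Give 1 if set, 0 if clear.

Bit 7 is the 8th from the right.
  111110110
   ^
That bit is 1.

Answer: 1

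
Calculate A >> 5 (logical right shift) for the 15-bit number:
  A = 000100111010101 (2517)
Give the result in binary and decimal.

Logical shift right by 5: drop the bottom 5 bit(s), prepend 5 zero(s) on the left.
  000100111010101  ->  keep [0001001110], discard [10101], prepend 00000
= 000000001001110

Answer: 000000001001110 (78)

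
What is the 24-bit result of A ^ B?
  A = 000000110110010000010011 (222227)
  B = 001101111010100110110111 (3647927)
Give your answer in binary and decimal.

Apply ^ to each column (1 where bits differ):
  000000110110010000010011
^ 001101111010100110110111
--------------------------
  001101001100110110100100

Answer: 001101001100110110100100 (3460516)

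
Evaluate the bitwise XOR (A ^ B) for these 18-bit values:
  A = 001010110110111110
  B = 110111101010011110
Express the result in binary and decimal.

Apply ^ to each column (1 where bits differ):
  001010110110111110
^ 110111101010011110
--------------------
  111101011100100000

Answer: 111101011100100000 (251680)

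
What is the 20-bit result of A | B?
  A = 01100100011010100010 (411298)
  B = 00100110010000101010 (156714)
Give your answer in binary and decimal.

Apply | to each column (1 where either bit is 1):
  01100100011010100010
| 00100110010000101010
----------------------
  01100110011010101010

Answer: 01100110011010101010 (419498)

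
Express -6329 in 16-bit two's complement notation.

1. Binary of +6329:  0001100010111001
2. Invert bits:     1110011101000110
3. Add 1:           1110011101000111

Answer: 1110011101000111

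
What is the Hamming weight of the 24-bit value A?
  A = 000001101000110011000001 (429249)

000001101000110011000001
1-bits at positions (from bit 0 = LSB): 0, 6, 7, 10, 11, 15, 17, 18
Count = 8

Answer: 8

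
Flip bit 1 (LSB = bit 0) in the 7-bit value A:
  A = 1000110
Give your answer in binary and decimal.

Mask = 1 << 1 = 0000010
Bit 1 of A is 1; XOR with the mask flips it to 0.
  1000110
^ 0000010
---------
  1000100

Answer: 1000100 (68)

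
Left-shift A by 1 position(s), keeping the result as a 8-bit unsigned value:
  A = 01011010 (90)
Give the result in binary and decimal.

Shift left by 1: drop the top 1 bit(s), append 1 zero(s) on the right.
  01011010  ->  discard [0], keep [1011010], append 0
= 10110100

Answer: 10110100 (180)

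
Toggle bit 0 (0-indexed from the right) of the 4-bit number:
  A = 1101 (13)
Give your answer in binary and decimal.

Mask = 1 << 0 = 0001
Bit 0 of A is 1; XOR with the mask flips it to 0.
  1101
^ 0001
------
  1100

Answer: 1100 (12)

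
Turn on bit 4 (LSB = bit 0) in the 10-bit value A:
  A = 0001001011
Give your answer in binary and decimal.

Mask = 1 << 4 = 0000010000
Bit 4 of A is 0, so OR-ing with the mask flips it to 1.
  0001001011
| 0000010000
------------
  0001011011

Answer: 0001011011 (91)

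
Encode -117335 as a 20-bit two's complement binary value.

1. Binary of +117335:  00011100101001010111
2. Invert bits:     11100011010110101000
3. Add 1:           11100011010110101001

Answer: 11100011010110101001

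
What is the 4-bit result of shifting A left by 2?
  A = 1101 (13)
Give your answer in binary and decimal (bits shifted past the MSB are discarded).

Shift left by 2: drop the top 2 bit(s), append 2 zero(s) on the right.
  1101  ->  discard [11], keep [01], append 00
= 0100

Answer: 0100 (4)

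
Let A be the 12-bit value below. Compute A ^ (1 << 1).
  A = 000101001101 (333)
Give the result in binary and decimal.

Mask = 1 << 1 = 000000000010
Bit 1 of A is 0; XOR with the mask flips it to 1.
  000101001101
^ 000000000010
--------------
  000101001111

Answer: 000101001111 (335)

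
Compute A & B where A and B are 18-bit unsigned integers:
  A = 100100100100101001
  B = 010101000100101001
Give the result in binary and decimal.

Apply & to each column (1 only where both bits are 1):
  100100100100101001
& 010101000100101001
--------------------
  000100000100101001

Answer: 000100000100101001 (16681)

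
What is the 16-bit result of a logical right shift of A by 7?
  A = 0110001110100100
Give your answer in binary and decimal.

Logical shift right by 7: drop the bottom 7 bit(s), prepend 7 zero(s) on the left.
  0110001110100100  ->  keep [011000111], discard [0100100], prepend 0000000
= 0000000011000111

Answer: 0000000011000111 (199)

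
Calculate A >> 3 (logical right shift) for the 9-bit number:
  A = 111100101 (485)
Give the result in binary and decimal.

Logical shift right by 3: drop the bottom 3 bit(s), prepend 3 zero(s) on the left.
  111100101  ->  keep [111100], discard [101], prepend 000
= 000111100

Answer: 000111100 (60)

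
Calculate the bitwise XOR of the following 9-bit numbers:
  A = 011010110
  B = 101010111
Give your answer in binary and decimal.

Apply ^ to each column (1 where bits differ):
  011010110
^ 101010111
-----------
  110000001

Answer: 110000001 (385)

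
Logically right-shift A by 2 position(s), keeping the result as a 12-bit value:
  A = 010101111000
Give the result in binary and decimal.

Logical shift right by 2: drop the bottom 2 bit(s), prepend 2 zero(s) on the left.
  010101111000  ->  keep [0101011110], discard [00], prepend 00
= 000101011110

Answer: 000101011110 (350)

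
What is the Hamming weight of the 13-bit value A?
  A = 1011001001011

1011001001011
1-bits at positions (from bit 0 = LSB): 0, 1, 3, 6, 9, 10, 12
Count = 7

Answer: 7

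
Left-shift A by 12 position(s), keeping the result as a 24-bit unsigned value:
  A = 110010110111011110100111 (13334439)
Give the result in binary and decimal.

Shift left by 12: drop the top 12 bit(s), append 12 zero(s) on the right.
  110010110111011110100111  ->  discard [110010110111], keep [011110100111], append 000000000000
= 011110100111000000000000

Answer: 011110100111000000000000 (8024064)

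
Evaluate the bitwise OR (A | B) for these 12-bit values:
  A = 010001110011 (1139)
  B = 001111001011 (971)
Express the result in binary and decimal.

Apply | to each column (1 where either bit is 1):
  010001110011
| 001111001011
--------------
  011111111011

Answer: 011111111011 (2043)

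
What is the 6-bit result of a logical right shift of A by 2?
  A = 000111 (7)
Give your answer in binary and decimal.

Logical shift right by 2: drop the bottom 2 bit(s), prepend 2 zero(s) on the left.
  000111  ->  keep [0001], discard [11], prepend 00
= 000001

Answer: 000001 (1)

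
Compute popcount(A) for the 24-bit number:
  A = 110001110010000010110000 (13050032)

110001110010000010110000
1-bits at positions (from bit 0 = LSB): 4, 5, 7, 13, 16, 17, 18, 22, 23
Count = 9

Answer: 9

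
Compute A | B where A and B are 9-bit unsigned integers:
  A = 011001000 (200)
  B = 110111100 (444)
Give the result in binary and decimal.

Apply | to each column (1 where either bit is 1):
  011001000
| 110111100
-----------
  111111100

Answer: 111111100 (508)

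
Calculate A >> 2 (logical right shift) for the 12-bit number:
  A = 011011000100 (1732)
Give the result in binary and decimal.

Logical shift right by 2: drop the bottom 2 bit(s), prepend 2 zero(s) on the left.
  011011000100  ->  keep [0110110001], discard [00], prepend 00
= 000110110001

Answer: 000110110001 (433)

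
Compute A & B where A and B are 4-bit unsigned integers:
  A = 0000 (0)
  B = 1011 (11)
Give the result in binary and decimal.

Apply & to each column (1 only where both bits are 1):
  0000
& 1011
------
  0000

Answer: 0000 (0)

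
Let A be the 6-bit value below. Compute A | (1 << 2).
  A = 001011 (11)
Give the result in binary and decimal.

Mask = 1 << 2 = 000100
Bit 2 of A is 0, so OR-ing with the mask flips it to 1.
  001011
| 000100
--------
  001111

Answer: 001111 (15)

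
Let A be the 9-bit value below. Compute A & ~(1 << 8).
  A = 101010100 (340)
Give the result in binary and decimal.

Mask = ~(1 << 8) = 011111111
Bit 8 of A is 1, so AND-ing with the mask clears it to 0.
  101010100
& 011111111
-----------
  001010100

Answer: 001010100 (84)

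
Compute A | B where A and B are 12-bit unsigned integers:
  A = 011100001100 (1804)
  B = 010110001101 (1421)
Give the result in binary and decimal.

Apply | to each column (1 where either bit is 1):
  011100001100
| 010110001101
--------------
  011110001101

Answer: 011110001101 (1933)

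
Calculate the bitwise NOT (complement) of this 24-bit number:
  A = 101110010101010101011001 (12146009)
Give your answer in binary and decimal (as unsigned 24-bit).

Flip each bit (0->1, 1->0):
  101110010101010101011001
  010001101010101010100110

Answer: 010001101010101010100110 (4631206)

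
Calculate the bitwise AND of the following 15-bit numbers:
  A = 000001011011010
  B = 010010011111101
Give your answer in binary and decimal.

Apply & to each column (1 only where both bits are 1):
  000001011011010
& 010010011111101
-----------------
  000000011011000

Answer: 000000011011000 (216)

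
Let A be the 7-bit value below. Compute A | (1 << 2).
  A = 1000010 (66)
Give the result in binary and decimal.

Mask = 1 << 2 = 0000100
Bit 2 of A is 0, so OR-ing with the mask flips it to 1.
  1000010
| 0000100
---------
  1000110

Answer: 1000110 (70)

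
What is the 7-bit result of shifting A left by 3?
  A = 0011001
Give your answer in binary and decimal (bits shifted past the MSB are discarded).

Shift left by 3: drop the top 3 bit(s), append 3 zero(s) on the right.
  0011001  ->  discard [001], keep [1001], append 000
= 1001000

Answer: 1001000 (72)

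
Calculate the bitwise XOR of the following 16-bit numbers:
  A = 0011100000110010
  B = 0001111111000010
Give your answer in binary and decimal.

Apply ^ to each column (1 where bits differ):
  0011100000110010
^ 0001111111000010
------------------
  0010011111110000

Answer: 0010011111110000 (10224)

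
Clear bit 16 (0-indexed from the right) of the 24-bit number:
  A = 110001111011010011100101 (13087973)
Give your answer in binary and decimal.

Mask = ~(1 << 16) = 111111101111111111111111
Bit 16 of A is 1, so AND-ing with the mask clears it to 0.
  110001111011010011100101
& 111111101111111111111111
--------------------------
  110001101011010011100101

Answer: 110001101011010011100101 (13022437)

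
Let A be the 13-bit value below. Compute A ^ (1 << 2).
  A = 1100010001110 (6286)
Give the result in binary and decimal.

Mask = 1 << 2 = 0000000000100
Bit 2 of A is 1; XOR with the mask flips it to 0.
  1100010001110
^ 0000000000100
---------------
  1100010001010

Answer: 1100010001010 (6282)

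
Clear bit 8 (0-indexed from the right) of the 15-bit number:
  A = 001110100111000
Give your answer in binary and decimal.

Mask = ~(1 << 8) = 111111011111111
Bit 8 of A is 1, so AND-ing with the mask clears it to 0.
  001110100111000
& 111111011111111
-----------------
  001110000111000

Answer: 001110000111000 (7224)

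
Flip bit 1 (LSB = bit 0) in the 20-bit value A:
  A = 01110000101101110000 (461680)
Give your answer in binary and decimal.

Mask = 1 << 1 = 00000000000000000010
Bit 1 of A is 0; XOR with the mask flips it to 1.
  01110000101101110000
^ 00000000000000000010
----------------------
  01110000101101110010

Answer: 01110000101101110010 (461682)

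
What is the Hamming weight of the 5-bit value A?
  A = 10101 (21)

10101
1-bits at positions (from bit 0 = LSB): 0, 2, 4
Count = 3

Answer: 3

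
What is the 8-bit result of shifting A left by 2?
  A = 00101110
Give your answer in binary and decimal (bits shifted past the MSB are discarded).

Shift left by 2: drop the top 2 bit(s), append 2 zero(s) on the right.
  00101110  ->  discard [00], keep [101110], append 00
= 10111000

Answer: 10111000 (184)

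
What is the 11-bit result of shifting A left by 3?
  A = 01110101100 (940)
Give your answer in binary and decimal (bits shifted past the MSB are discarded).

Shift left by 3: drop the top 3 bit(s), append 3 zero(s) on the right.
  01110101100  ->  discard [011], keep [10101100], append 000
= 10101100000

Answer: 10101100000 (1376)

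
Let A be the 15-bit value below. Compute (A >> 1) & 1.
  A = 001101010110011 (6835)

Bit 1 is the 2nd from the right.
  001101010110011
               ^
That bit is 1.

Answer: 1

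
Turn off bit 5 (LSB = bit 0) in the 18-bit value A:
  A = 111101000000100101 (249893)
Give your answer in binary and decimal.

Mask = ~(1 << 5) = 111111111111011111
Bit 5 of A is 1, so AND-ing with the mask clears it to 0.
  111101000000100101
& 111111111111011111
--------------------
  111101000000000101

Answer: 111101000000000101 (249861)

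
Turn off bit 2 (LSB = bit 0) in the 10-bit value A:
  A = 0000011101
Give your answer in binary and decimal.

Mask = ~(1 << 2) = 1111111011
Bit 2 of A is 1, so AND-ing with the mask clears it to 0.
  0000011101
& 1111111011
------------
  0000011001

Answer: 0000011001 (25)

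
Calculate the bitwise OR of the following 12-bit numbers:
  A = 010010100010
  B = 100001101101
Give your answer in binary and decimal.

Apply | to each column (1 where either bit is 1):
  010010100010
| 100001101101
--------------
  110011101111

Answer: 110011101111 (3311)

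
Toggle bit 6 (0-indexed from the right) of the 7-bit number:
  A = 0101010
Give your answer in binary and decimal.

Mask = 1 << 6 = 1000000
Bit 6 of A is 0; XOR with the mask flips it to 1.
  0101010
^ 1000000
---------
  1101010

Answer: 1101010 (106)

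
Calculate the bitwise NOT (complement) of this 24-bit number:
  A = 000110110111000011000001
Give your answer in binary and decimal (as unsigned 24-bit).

Flip each bit (0->1, 1->0):
  000110110111000011000001
  111001001000111100111110

Answer: 111001001000111100111110 (14978878)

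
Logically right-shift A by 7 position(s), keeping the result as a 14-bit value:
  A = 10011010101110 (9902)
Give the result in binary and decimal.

Logical shift right by 7: drop the bottom 7 bit(s), prepend 7 zero(s) on the left.
  10011010101110  ->  keep [1001101], discard [0101110], prepend 0000000
= 00000001001101

Answer: 00000001001101 (77)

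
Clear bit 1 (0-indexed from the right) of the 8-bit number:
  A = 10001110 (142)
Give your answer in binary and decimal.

Mask = ~(1 << 1) = 11111101
Bit 1 of A is 1, so AND-ing with the mask clears it to 0.
  10001110
& 11111101
----------
  10001100

Answer: 10001100 (140)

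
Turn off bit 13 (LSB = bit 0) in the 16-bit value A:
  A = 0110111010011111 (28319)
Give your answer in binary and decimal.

Mask = ~(1 << 13) = 1101111111111111
Bit 13 of A is 1, so AND-ing with the mask clears it to 0.
  0110111010011111
& 1101111111111111
------------------
  0100111010011111

Answer: 0100111010011111 (20127)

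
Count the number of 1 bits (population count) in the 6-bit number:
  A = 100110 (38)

100110
1-bits at positions (from bit 0 = LSB): 1, 2, 5
Count = 3

Answer: 3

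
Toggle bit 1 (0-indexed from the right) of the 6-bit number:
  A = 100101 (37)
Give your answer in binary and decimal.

Mask = 1 << 1 = 000010
Bit 1 of A is 0; XOR with the mask flips it to 1.
  100101
^ 000010
--------
  100111

Answer: 100111 (39)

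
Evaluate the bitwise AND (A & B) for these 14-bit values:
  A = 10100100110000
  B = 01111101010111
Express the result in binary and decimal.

Apply & to each column (1 only where both bits are 1):
  10100100110000
& 01111101010111
----------------
  00100100010000

Answer: 00100100010000 (2320)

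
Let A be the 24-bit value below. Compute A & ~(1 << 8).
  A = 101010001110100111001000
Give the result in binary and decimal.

Mask = ~(1 << 8) = 111111111111111011111111
Bit 8 of A is 1, so AND-ing with the mask clears it to 0.
  101010001110100111001000
& 111111111111111011111111
--------------------------
  101010001110100011001000

Answer: 101010001110100011001000 (11069640)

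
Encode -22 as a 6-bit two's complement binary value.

1. Binary of +22:  010110
2. Invert bits:     101001
3. Add 1:           101010

Answer: 101010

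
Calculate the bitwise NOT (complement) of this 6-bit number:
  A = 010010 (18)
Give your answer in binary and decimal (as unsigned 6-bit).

Flip each bit (0->1, 1->0):
  010010
  101101

Answer: 101101 (45)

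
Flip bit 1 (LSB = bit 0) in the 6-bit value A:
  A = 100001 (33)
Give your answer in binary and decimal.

Mask = 1 << 1 = 000010
Bit 1 of A is 0; XOR with the mask flips it to 1.
  100001
^ 000010
--------
  100011

Answer: 100011 (35)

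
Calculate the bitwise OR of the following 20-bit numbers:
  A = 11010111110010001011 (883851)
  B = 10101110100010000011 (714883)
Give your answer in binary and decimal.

Apply | to each column (1 where either bit is 1):
  11010111110010001011
| 10101110100010000011
----------------------
  11111111110010001011

Answer: 11111111110010001011 (1047691)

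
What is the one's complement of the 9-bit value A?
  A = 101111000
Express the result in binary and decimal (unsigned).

Flip each bit (0->1, 1->0):
  101111000
  010000111

Answer: 010000111 (135)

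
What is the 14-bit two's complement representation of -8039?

1. Binary of +8039:  01111101100111
2. Invert bits:     10000010011000
3. Add 1:           10000010011001

Answer: 10000010011001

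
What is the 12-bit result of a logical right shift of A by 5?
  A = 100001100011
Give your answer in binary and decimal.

Logical shift right by 5: drop the bottom 5 bit(s), prepend 5 zero(s) on the left.
  100001100011  ->  keep [1000011], discard [00011], prepend 00000
= 000001000011

Answer: 000001000011 (67)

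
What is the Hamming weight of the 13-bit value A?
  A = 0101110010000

0101110010000
1-bits at positions (from bit 0 = LSB): 4, 7, 8, 9, 11
Count = 5

Answer: 5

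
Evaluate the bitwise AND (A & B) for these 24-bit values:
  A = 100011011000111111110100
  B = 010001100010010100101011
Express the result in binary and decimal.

Apply & to each column (1 only where both bits are 1):
  100011011000111111110100
& 010001100010010100101011
--------------------------
  000001000000010100100000

Answer: 000001000000010100100000 (263456)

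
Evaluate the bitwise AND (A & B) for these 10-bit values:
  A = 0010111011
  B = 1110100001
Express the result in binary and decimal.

Apply & to each column (1 only where both bits are 1):
  0010111011
& 1110100001
------------
  0010100001

Answer: 0010100001 (161)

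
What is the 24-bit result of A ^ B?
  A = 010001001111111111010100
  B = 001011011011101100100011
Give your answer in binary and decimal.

Apply ^ to each column (1 where bits differ):
  010001001111111111010100
^ 001011011011101100100011
--------------------------
  011010010100010011110111

Answer: 011010010100010011110111 (6898935)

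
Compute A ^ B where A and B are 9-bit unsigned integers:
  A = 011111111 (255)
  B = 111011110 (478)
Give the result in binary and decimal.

Apply ^ to each column (1 where bits differ):
  011111111
^ 111011110
-----------
  100100001

Answer: 100100001 (289)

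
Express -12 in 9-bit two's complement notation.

1. Binary of +12:  000001100
2. Invert bits:     111110011
3. Add 1:           111110100

Answer: 111110100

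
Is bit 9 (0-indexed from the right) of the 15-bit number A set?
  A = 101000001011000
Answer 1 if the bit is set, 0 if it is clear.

Bit 9 is the 10th from the right.
  101000001011000
       ^
That bit is 0.

Answer: 0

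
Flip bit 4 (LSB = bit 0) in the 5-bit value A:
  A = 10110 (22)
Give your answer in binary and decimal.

Mask = 1 << 4 = 10000
Bit 4 of A is 1; XOR with the mask flips it to 0.
  10110
^ 10000
-------
  00110

Answer: 00110 (6)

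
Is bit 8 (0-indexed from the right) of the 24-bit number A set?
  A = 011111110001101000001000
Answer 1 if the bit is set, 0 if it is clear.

Bit 8 is the 9th from the right.
  011111110001101000001000
                 ^
That bit is 0.

Answer: 0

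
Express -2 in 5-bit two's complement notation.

1. Binary of +2:  00010
2. Invert bits:     11101
3. Add 1:           11110

Answer: 11110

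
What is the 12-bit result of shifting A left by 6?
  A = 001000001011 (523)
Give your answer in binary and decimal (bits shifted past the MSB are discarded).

Shift left by 6: drop the top 6 bit(s), append 6 zero(s) on the right.
  001000001011  ->  discard [001000], keep [001011], append 000000
= 001011000000

Answer: 001011000000 (704)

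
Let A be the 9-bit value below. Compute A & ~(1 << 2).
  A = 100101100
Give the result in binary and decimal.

Mask = ~(1 << 2) = 111111011
Bit 2 of A is 1, so AND-ing with the mask clears it to 0.
  100101100
& 111111011
-----------
  100101000

Answer: 100101000 (296)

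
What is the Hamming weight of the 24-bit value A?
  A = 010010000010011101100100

010010000010011101100100
1-bits at positions (from bit 0 = LSB): 2, 5, 6, 8, 9, 10, 13, 19, 22
Count = 9

Answer: 9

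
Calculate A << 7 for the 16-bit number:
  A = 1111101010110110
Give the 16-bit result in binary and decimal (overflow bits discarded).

Shift left by 7: drop the top 7 bit(s), append 7 zero(s) on the right.
  1111101010110110  ->  discard [1111101], keep [010110110], append 0000000
= 0101101100000000

Answer: 0101101100000000 (23296)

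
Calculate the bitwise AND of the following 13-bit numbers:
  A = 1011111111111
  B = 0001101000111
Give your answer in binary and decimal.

Apply & to each column (1 only where both bits are 1):
  1011111111111
& 0001101000111
---------------
  0001101000111

Answer: 0001101000111 (839)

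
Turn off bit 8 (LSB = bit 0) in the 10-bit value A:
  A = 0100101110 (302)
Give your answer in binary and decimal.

Mask = ~(1 << 8) = 1011111111
Bit 8 of A is 1, so AND-ing with the mask clears it to 0.
  0100101110
& 1011111111
------------
  0000101110

Answer: 0000101110 (46)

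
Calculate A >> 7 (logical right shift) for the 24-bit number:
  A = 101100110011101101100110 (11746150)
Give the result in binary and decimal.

Logical shift right by 7: drop the bottom 7 bit(s), prepend 7 zero(s) on the left.
  101100110011101101100110  ->  keep [10110011001110110], discard [1100110], prepend 0000000
= 000000010110011001110110

Answer: 000000010110011001110110 (91766)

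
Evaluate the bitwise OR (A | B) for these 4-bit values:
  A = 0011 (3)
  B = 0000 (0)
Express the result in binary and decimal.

Apply | to each column (1 where either bit is 1):
  0011
| 0000
------
  0011

Answer: 0011 (3)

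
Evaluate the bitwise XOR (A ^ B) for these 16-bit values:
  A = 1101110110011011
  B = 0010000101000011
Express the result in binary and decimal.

Apply ^ to each column (1 where bits differ):
  1101110110011011
^ 0010000101000011
------------------
  1111110011011000

Answer: 1111110011011000 (64728)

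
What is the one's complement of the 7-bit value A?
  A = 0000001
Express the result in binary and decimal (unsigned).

Flip each bit (0->1, 1->0):
  0000001
  1111110

Answer: 1111110 (126)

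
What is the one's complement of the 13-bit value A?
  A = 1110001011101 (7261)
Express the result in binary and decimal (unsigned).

Flip each bit (0->1, 1->0):
  1110001011101
  0001110100010

Answer: 0001110100010 (930)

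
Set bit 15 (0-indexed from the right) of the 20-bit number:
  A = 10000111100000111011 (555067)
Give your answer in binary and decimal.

Mask = 1 << 15 = 00001000000000000000
Bit 15 of A is 0, so OR-ing with the mask flips it to 1.
  10000111100000111011
| 00001000000000000000
----------------------
  10001111100000111011

Answer: 10001111100000111011 (587835)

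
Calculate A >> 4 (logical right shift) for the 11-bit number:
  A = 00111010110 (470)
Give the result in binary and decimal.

Logical shift right by 4: drop the bottom 4 bit(s), prepend 4 zero(s) on the left.
  00111010110  ->  keep [0011101], discard [0110], prepend 0000
= 00000011101

Answer: 00000011101 (29)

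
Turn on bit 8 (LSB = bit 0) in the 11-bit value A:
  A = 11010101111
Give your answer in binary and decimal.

Mask = 1 << 8 = 00100000000
Bit 8 of A is 0, so OR-ing with the mask flips it to 1.
  11010101111
| 00100000000
-------------
  11110101111

Answer: 11110101111 (1967)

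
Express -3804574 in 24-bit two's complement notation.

1. Binary of +3804574:  001110100000110110011110
2. Invert bits:     110001011111001001100001
3. Add 1:           110001011111001001100010

Answer: 110001011111001001100010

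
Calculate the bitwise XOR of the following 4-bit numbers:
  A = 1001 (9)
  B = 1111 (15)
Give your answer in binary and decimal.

Apply ^ to each column (1 where bits differ):
  1001
^ 1111
------
  0110

Answer: 0110 (6)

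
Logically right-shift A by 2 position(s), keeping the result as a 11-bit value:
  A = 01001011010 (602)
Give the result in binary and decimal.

Logical shift right by 2: drop the bottom 2 bit(s), prepend 2 zero(s) on the left.
  01001011010  ->  keep [010010110], discard [10], prepend 00
= 00010010110

Answer: 00010010110 (150)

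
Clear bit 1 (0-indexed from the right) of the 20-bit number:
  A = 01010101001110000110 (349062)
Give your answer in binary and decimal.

Mask = ~(1 << 1) = 11111111111111111101
Bit 1 of A is 1, so AND-ing with the mask clears it to 0.
  01010101001110000110
& 11111111111111111101
----------------------
  01010101001110000100

Answer: 01010101001110000100 (349060)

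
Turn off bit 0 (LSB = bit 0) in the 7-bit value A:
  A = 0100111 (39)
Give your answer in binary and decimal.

Mask = ~(1 << 0) = 1111110
Bit 0 of A is 1, so AND-ing with the mask clears it to 0.
  0100111
& 1111110
---------
  0100110

Answer: 0100110 (38)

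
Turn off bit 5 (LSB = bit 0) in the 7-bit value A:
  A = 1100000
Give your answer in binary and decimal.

Mask = ~(1 << 5) = 1011111
Bit 5 of A is 1, so AND-ing with the mask clears it to 0.
  1100000
& 1011111
---------
  1000000

Answer: 1000000 (64)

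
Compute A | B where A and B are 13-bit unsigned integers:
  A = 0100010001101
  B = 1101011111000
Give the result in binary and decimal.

Apply | to each column (1 where either bit is 1):
  0100010001101
| 1101011111000
---------------
  1101011111101

Answer: 1101011111101 (6909)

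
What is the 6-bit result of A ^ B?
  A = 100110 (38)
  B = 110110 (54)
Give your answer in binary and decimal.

Apply ^ to each column (1 where bits differ):
  100110
^ 110110
--------
  010000

Answer: 010000 (16)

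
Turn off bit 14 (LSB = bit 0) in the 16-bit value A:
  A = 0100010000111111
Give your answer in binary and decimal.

Mask = ~(1 << 14) = 1011111111111111
Bit 14 of A is 1, so AND-ing with the mask clears it to 0.
  0100010000111111
& 1011111111111111
------------------
  0000010000111111

Answer: 0000010000111111 (1087)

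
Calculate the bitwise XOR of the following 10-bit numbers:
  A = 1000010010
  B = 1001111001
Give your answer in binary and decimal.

Apply ^ to each column (1 where bits differ):
  1000010010
^ 1001111001
------------
  0001101011

Answer: 0001101011 (107)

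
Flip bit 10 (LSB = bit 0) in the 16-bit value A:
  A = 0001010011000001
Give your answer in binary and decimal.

Mask = 1 << 10 = 0000010000000000
Bit 10 of A is 1; XOR with the mask flips it to 0.
  0001010011000001
^ 0000010000000000
------------------
  0001000011000001

Answer: 0001000011000001 (4289)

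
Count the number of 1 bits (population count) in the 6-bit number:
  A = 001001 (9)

001001
1-bits at positions (from bit 0 = LSB): 0, 3
Count = 2

Answer: 2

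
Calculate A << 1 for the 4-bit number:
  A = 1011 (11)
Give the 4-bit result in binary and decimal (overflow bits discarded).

Shift left by 1: drop the top 1 bit(s), append 1 zero(s) on the right.
  1011  ->  discard [1], keep [011], append 0
= 0110

Answer: 0110 (6)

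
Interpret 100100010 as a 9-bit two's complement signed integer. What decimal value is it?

MSB is 1, so the value is negative. Find the magnitude:
1. Invert bits:  011011101
2. Add 1:        011011110  = 222
3. Apply sign:   -222

Answer: -222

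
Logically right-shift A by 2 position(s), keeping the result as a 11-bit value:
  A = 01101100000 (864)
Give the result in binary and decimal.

Logical shift right by 2: drop the bottom 2 bit(s), prepend 2 zero(s) on the left.
  01101100000  ->  keep [011011000], discard [00], prepend 00
= 00011011000

Answer: 00011011000 (216)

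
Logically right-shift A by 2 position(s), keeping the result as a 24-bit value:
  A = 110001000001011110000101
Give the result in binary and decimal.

Logical shift right by 2: drop the bottom 2 bit(s), prepend 2 zero(s) on the left.
  110001000001011110000101  ->  keep [1100010000010111100001], discard [01], prepend 00
= 001100010000010111100001

Answer: 001100010000010111100001 (3212769)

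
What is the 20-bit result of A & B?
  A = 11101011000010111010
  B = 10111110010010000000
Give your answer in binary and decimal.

Apply & to each column (1 only where both bits are 1):
  11101011000010111010
& 10111110010010000000
----------------------
  10101010000010000000

Answer: 10101010000010000000 (696448)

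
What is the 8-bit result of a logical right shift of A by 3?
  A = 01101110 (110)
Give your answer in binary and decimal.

Logical shift right by 3: drop the bottom 3 bit(s), prepend 3 zero(s) on the left.
  01101110  ->  keep [01101], discard [110], prepend 000
= 00001101

Answer: 00001101 (13)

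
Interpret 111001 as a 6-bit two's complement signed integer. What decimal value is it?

MSB is 1, so the value is negative. Find the magnitude:
1. Invert bits:  000110
2. Add 1:        000111  = 7
3. Apply sign:   -7

Answer: -7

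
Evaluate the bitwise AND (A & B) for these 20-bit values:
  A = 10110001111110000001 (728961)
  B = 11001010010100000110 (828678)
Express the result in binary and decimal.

Apply & to each column (1 only where both bits are 1):
  10110001111110000001
& 11001010010100000110
----------------------
  10000000010100000000

Answer: 10000000010100000000 (525568)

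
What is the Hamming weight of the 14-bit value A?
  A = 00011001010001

00011001010001
1-bits at positions (from bit 0 = LSB): 0, 4, 6, 9, 10
Count = 5

Answer: 5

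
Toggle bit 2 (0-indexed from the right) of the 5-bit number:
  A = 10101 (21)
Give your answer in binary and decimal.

Mask = 1 << 2 = 00100
Bit 2 of A is 1; XOR with the mask flips it to 0.
  10101
^ 00100
-------
  10001

Answer: 10001 (17)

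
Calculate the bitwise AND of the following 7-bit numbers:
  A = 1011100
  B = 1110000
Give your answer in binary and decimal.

Apply & to each column (1 only where both bits are 1):
  1011100
& 1110000
---------
  1010000

Answer: 1010000 (80)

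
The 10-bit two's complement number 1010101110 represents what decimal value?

MSB is 1, so the value is negative. Find the magnitude:
1. Invert bits:  0101010001
2. Add 1:        0101010010  = 338
3. Apply sign:   -338

Answer: -338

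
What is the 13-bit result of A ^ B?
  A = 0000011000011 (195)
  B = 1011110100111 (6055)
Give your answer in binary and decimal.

Apply ^ to each column (1 where bits differ):
  0000011000011
^ 1011110100111
---------------
  1011101100100

Answer: 1011101100100 (5988)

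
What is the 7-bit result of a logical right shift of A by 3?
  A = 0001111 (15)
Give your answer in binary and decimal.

Logical shift right by 3: drop the bottom 3 bit(s), prepend 3 zero(s) on the left.
  0001111  ->  keep [0001], discard [111], prepend 000
= 0000001

Answer: 0000001 (1)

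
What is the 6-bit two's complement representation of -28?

1. Binary of +28:  011100
2. Invert bits:     100011
3. Add 1:           100100

Answer: 100100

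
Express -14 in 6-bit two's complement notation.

1. Binary of +14:  001110
2. Invert bits:     110001
3. Add 1:           110010

Answer: 110010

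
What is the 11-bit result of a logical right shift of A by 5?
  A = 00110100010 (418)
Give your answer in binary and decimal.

Logical shift right by 5: drop the bottom 5 bit(s), prepend 5 zero(s) on the left.
  00110100010  ->  keep [001101], discard [00010], prepend 00000
= 00000001101

Answer: 00000001101 (13)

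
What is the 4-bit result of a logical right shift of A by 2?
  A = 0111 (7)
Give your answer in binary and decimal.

Logical shift right by 2: drop the bottom 2 bit(s), prepend 2 zero(s) on the left.
  0111  ->  keep [01], discard [11], prepend 00
= 0001

Answer: 0001 (1)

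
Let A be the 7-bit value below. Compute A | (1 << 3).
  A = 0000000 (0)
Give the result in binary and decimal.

Mask = 1 << 3 = 0001000
Bit 3 of A is 0, so OR-ing with the mask flips it to 1.
  0000000
| 0001000
---------
  0001000

Answer: 0001000 (8)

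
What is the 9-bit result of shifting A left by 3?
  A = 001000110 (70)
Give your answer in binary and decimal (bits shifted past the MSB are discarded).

Shift left by 3: drop the top 3 bit(s), append 3 zero(s) on the right.
  001000110  ->  discard [001], keep [000110], append 000
= 000110000

Answer: 000110000 (48)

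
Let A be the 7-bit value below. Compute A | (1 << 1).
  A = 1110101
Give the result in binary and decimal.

Mask = 1 << 1 = 0000010
Bit 1 of A is 0, so OR-ing with the mask flips it to 1.
  1110101
| 0000010
---------
  1110111

Answer: 1110111 (119)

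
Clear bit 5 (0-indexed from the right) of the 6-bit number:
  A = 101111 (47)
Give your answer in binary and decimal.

Mask = ~(1 << 5) = 011111
Bit 5 of A is 1, so AND-ing with the mask clears it to 0.
  101111
& 011111
--------
  001111

Answer: 001111 (15)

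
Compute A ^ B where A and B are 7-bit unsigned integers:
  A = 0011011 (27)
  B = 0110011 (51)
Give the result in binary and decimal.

Apply ^ to each column (1 where bits differ):
  0011011
^ 0110011
---------
  0101000

Answer: 0101000 (40)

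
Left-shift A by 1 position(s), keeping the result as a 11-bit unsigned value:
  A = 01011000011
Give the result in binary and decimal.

Shift left by 1: drop the top 1 bit(s), append 1 zero(s) on the right.
  01011000011  ->  discard [0], keep [1011000011], append 0
= 10110000110

Answer: 10110000110 (1414)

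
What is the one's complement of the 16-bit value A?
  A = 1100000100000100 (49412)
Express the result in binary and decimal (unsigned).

Flip each bit (0->1, 1->0):
  1100000100000100
  0011111011111011

Answer: 0011111011111011 (16123)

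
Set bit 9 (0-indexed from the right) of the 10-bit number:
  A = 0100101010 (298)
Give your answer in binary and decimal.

Mask = 1 << 9 = 1000000000
Bit 9 of A is 0, so OR-ing with the mask flips it to 1.
  0100101010
| 1000000000
------------
  1100101010

Answer: 1100101010 (810)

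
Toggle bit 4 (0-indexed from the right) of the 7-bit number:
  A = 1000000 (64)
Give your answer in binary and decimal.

Mask = 1 << 4 = 0010000
Bit 4 of A is 0; XOR with the mask flips it to 1.
  1000000
^ 0010000
---------
  1010000

Answer: 1010000 (80)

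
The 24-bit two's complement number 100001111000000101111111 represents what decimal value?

MSB is 1, so the value is negative. Find the magnitude:
1. Invert bits:  011110000111111010000000
2. Add 1:        011110000111111010000001  = 7896705
3. Apply sign:   -7896705

Answer: -7896705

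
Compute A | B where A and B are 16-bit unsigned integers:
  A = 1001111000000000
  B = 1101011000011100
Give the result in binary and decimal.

Apply | to each column (1 where either bit is 1):
  1001111000000000
| 1101011000011100
------------------
  1101111000011100

Answer: 1101111000011100 (56860)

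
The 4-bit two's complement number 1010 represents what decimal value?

MSB is 1, so the value is negative. Find the magnitude:
1. Invert bits:  0101
2. Add 1:        0110  = 6
3. Apply sign:   -6

Answer: -6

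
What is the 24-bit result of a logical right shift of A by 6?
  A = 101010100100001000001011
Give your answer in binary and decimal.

Logical shift right by 6: drop the bottom 6 bit(s), prepend 6 zero(s) on the left.
  101010100100001000001011  ->  keep [101010100100001000], discard [001011], prepend 000000
= 000000101010100100001000

Answer: 000000101010100100001000 (174344)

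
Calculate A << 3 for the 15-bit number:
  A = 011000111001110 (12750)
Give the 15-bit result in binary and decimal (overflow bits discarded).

Shift left by 3: drop the top 3 bit(s), append 3 zero(s) on the right.
  011000111001110  ->  discard [011], keep [000111001110], append 000
= 000111001110000

Answer: 000111001110000 (3696)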